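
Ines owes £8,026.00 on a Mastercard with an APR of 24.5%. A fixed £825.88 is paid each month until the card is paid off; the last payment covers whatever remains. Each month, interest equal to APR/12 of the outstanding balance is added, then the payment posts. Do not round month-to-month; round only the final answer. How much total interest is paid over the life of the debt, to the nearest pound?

£1,012

Monthly rate r = 24.5%/12 = 2.04167% = 0.0204167.
Payoff takes n = ⌈−ln(1 − rB₀/P)/ln(1+r)⌉ = ⌈10.943⌉ = 11 payments; the last is £778.87.
Total paid = 10·£825.88 + £778.87 = £9,037.67.
Total interest = total paid − principal = £9,037.67 − £8,026.00 = £1,011.67.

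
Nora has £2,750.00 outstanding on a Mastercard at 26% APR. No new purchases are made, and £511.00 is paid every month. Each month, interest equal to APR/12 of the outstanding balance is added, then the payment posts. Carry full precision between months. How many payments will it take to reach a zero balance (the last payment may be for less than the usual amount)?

Monthly rate r = 26%/12 = 2.16667% = 0.0216667.
Recurrence: B ← B·(1+r) − £511.00.
Month 1: interest £59.58; balance after payment £2,298.58.
Month 2: interest £49.80; balance after payment £1,837.39.
Month 3: interest £39.81; balance after payment £1,366.20.
Month 4: interest £29.60; balance after payment £884.80.
Month 5: interest £19.17; balance after payment £392.97.
Month 6: interest £8.51; balance after payment £0.00.

6 months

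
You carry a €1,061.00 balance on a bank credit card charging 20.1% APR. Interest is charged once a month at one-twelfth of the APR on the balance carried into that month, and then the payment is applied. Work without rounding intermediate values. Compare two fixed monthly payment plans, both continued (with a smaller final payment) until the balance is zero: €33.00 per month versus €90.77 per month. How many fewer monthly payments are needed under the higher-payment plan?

33 fewer payments

Monthly rate r = 20.1%/12 = 1.675% = 0.01675.
At €33.00/mo: n = ⌈−ln(1 − rB₀/P)/ln(1+r)⌉ = 47 payments (last €18.42); total interest = total paid − €1,061.00 = €475.42.
At €90.77/mo: 14 payments (last €10.72); total interest €129.73.
Payments saved = 47 − 14 = 33.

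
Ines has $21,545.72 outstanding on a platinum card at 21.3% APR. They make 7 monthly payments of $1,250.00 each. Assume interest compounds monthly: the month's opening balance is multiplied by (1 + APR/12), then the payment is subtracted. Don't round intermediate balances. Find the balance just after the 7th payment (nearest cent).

Monthly rate r = 21.3%/12 = 1.775% = 0.01775.
Each month: B ← B·(1+r) − $1,250.00.
Month 1: interest $382.44; balance after payment $20,678.16.
Month 2: interest $367.04; balance after payment $19,795.19.
Month 3: interest $351.36; balance after payment $18,896.56.
Month 4: interest $335.41; balance after payment $17,981.97.
Month 5: interest $319.18; balance after payment $17,051.15.
Month 6: interest $302.66; balance after payment $16,103.81.
Month 7: interest $285.84; balance after payment $15,139.65.

$15,139.65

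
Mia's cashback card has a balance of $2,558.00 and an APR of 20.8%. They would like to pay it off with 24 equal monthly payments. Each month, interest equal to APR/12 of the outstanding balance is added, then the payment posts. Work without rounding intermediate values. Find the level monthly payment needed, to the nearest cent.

Monthly rate r = 20.8%/12 = 1.73333% = 0.0173333.
Level-payment amortization: P = B₀·r / (1 − (1+r)^(−n)) = 2558.00·0.0173333 / (1 − 1.01733^(−24)).
Denominator 1 − (1+r)^(−24) = 0.337964298.
P = 44.3387 / 0.337964298 ≈ 131.19.

$131.19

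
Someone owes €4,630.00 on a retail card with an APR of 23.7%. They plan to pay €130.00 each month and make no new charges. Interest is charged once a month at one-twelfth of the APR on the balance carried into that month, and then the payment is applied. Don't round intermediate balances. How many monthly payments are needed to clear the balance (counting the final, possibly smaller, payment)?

Monthly rate r = 23.7%/12 = 1.975% = 0.01975.
Recurrence: B ← B·(1+r) − €130.00.
Month 1: interest €91.44; balance after payment €4,591.44.
Month 2: interest €90.68; balance after payment €4,552.12.
Closed form: n = −ln(1 − rB₀/P)/ln(1+r) = −ln(0.2966)/ln(1.01975) ≈ 62.144, so the balance reaches zero during payment 63.

63 months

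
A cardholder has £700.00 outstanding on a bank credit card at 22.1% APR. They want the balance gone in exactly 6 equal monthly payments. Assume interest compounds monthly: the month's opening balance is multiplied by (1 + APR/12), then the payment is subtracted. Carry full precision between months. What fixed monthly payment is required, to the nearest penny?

£124.30

Monthly rate r = 22.1%/12 = 1.84167% = 0.0184167.
Level-payment amortization: P = B₀·r / (1 − (1+r)^(−n)) = 700.00·0.0184167 / (1 − 1.01842^(−6)).
Denominator 1 − (1+r)^(−6) = 0.103713177.
P = 12.8917 / 0.103713177 ≈ 124.30.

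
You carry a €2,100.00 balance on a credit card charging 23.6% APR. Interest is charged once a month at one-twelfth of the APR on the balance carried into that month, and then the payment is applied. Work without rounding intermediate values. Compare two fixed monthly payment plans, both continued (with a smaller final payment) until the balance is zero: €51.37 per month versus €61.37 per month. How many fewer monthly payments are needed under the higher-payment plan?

26 fewer payments

Monthly rate r = 23.6%/12 = 1.96667% = 0.0196667.
At €51.37/mo: n = ⌈−ln(1 − rB₀/P)/ln(1+r)⌉ = 84 payments (last €34.41); total interest = total paid − €2,100.00 = €2,198.12.
At €61.37/mo: 58 payments (last €24.01); total interest €1,422.10.
Payments saved = 84 − 58 = 26.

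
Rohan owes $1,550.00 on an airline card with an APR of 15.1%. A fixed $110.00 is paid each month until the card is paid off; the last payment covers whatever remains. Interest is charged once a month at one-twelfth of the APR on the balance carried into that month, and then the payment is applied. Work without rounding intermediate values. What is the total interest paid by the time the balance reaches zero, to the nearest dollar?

Monthly rate r = 15.1%/12 = 1.25833% = 0.0125833.
Payoff takes n = ⌈−ln(1 − rB₀/P)/ln(1+r)⌉ = ⌈15.608⌉ = 16 payments; the last is $67.06.
Total paid = 15·$110.00 + $67.06 = $1,717.06.
Total interest = total paid − principal = $1,717.06 − $1,550.00 = $167.06.

$167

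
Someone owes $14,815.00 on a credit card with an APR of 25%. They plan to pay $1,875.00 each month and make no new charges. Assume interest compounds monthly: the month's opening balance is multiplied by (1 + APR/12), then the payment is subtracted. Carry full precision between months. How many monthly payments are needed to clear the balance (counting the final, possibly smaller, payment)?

9 months

Monthly rate r = 25%/12 = 2.08333% = 0.0208333.
Recurrence: B ← B·(1+r) − $1,875.00.
Month 1: interest $308.65; balance after payment $13,248.65.
Month 2: interest $276.01; balance after payment $11,649.66.
Closed form: n = −ln(1 − rB₀/P)/ln(1+r) = −ln(0.83539)/ln(1.02083) ≈ 8.723, so the balance reaches zero during payment 9.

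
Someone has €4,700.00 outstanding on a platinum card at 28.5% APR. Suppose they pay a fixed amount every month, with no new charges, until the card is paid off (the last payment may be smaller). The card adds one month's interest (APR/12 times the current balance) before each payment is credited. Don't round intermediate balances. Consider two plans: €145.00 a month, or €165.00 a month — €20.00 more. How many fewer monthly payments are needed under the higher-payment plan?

14 fewer payments

Monthly rate r = 28.5%/12 = 2.375% = 0.02375.
At €145.00/mo: n = ⌈−ln(1 − rB₀/P)/ln(1+r)⌉ = 63 payments (last €84.68); total interest = total paid − €4,700.00 = €4,374.68.
At €165.00/mo: 49 payments (last €13.71); total interest €3,233.71.
Payments saved = 63 − 49 = 14.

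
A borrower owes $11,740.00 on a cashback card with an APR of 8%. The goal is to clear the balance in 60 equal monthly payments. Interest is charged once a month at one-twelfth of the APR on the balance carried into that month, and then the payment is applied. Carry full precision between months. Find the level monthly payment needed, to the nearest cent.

$238.04

Monthly rate r = 8%/12 = 0.666667% = 0.00666667.
Level-payment amortization: P = B₀·r / (1 − (1+r)^(−n)) = 11740.00·0.00666667 / (1 − 1.00667^(−60)).
Denominator 1 − (1+r)^(−60) = 0.328789556.
P = 78.2667 / 0.328789556 ≈ 238.04.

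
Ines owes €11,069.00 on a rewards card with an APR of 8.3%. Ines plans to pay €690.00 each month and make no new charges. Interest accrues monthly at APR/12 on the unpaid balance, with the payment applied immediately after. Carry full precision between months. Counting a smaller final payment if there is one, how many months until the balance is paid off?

Monthly rate r = 8.3%/12 = 0.691667% = 0.00691667.
Recurrence: B ← B·(1+r) − €690.00.
Month 1: interest €76.56; balance after payment €10,455.56.
Month 2: interest €72.32; balance after payment €9,837.88.
Closed form: n = −ln(1 − rB₀/P)/ln(1+r) = −ln(0.88904)/ln(1.00692) ≈ 17.063, so the balance reaches zero during payment 18.

18 payments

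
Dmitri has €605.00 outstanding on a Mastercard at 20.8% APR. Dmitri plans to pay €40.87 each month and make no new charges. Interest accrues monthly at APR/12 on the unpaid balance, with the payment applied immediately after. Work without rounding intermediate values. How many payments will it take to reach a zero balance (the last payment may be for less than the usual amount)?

Monthly rate r = 20.8%/12 = 1.73333% = 0.0173333.
Recurrence: B ← B·(1+r) − €40.87.
Month 1: interest €10.49; balance after payment €574.62.
Month 2: interest €9.96; balance after payment €543.71.
Closed form: n = −ln(1 − rB₀/P)/ln(1+r) = −ln(0.74341)/ln(1.01733) ≈ 17.254, so the balance reaches zero during payment 18.

18 months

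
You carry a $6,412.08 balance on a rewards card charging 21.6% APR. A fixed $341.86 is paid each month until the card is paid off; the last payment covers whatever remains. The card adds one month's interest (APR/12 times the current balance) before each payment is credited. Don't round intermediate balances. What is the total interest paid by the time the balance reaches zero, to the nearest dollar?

$1,481

Monthly rate r = 21.6%/12 = 1.8% = 0.018.
Payoff takes n = ⌈−ln(1 − rB₀/P)/ln(1+r)⌉ = ⌈23.089⌉ = 24 payments; the last is $30.75.
Total paid = 23·$341.86 + $30.75 = $7,893.53.
Total interest = total paid − principal = $7,893.53 − $6,412.08 = $1,481.45.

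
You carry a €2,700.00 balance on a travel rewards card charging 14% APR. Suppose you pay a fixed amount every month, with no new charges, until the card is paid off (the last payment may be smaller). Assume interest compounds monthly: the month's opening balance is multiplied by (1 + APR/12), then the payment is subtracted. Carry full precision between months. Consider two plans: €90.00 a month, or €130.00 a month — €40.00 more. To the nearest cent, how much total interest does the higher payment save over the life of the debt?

€232.64

Monthly rate r = 14%/12 = 1.16667% = 0.0116667.
At €90.00/mo: n = ⌈−ln(1 − rB₀/P)/ln(1+r)⌉ = 38 payments (last €12.59); total interest = total paid − €2,700.00 = €642.59.
At €130.00/mo: 24 payments (last €119.95); total interest €409.95.
Interest saved = €642.59 − €409.95 = €232.64.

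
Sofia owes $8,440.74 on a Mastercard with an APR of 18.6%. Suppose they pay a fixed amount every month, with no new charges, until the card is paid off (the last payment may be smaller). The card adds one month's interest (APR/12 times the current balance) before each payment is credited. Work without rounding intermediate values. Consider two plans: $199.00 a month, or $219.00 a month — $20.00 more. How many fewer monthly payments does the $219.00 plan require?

10 fewer payments

Monthly rate r = 18.6%/12 = 1.55% = 0.0155.
At $199.00/mo: n = ⌈−ln(1 − rB₀/P)/ln(1+r)⌉ = 70 payments (last $130.06); total interest = total paid − $8,440.74 = $5,420.32.
At $219.00/mo: 60 payments (last $33.49); total interest $4,513.75.
Payments saved = 70 − 60 = 10.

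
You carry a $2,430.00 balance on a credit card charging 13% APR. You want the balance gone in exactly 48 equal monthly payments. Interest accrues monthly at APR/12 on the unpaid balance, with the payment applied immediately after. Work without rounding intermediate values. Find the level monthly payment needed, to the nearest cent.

$65.19

Monthly rate r = 13%/12 = 1.08333% = 0.0108333.
Level-payment amortization: P = B₀·r / (1 − (1+r)^(−n)) = 2430.00·0.0108333 / (1 − 1.01083^(−48)).
Denominator 1 − (1+r)^(−48) = 0.403814556.
P = 26.325 / 0.403814556 ≈ 65.19.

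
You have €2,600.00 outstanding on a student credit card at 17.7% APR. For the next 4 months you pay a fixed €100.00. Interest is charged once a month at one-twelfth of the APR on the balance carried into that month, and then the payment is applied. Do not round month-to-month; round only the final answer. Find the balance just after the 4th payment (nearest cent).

Monthly rate r = 17.7%/12 = 1.475% = 0.01475.
Each month: B ← B·(1+r) − €100.00.
Month 1: interest €38.35; balance after payment €2,538.35.
Month 2: interest €37.44; balance after payment €2,475.79.
Month 3: interest €36.52; balance after payment €2,412.31.
Month 4: interest €35.58; balance after payment €2,347.89.

€2,347.89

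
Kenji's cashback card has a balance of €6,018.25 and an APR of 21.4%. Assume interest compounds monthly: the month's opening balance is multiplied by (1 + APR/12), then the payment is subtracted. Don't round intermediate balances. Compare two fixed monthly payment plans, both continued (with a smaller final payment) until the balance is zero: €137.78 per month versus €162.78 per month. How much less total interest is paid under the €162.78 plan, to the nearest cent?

Monthly rate r = 21.4%/12 = 1.78333% = 0.0178333.
At €137.78/mo: n = ⌈−ln(1 − rB₀/P)/ln(1+r)⌉ = 86 payments (last €54.44); total interest = total paid − €6,018.25 = €5,747.49.
At €162.78/mo: 61 payments (last €149.89); total interest €3,898.44.
Interest saved = €5,747.49 − €3,898.44 = €1,849.05.

€1,849.05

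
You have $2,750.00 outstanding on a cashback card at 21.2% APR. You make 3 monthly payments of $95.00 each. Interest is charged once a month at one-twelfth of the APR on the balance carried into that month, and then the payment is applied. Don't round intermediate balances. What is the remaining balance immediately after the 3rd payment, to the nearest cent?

Monthly rate r = 21.2%/12 = 1.76667% = 0.0176667.
Each month: B ← B·(1+r) − $95.00.
Month 1: interest $48.58; balance after payment $2,703.58.
Month 2: interest $47.76; balance after payment $2,656.35.
Month 3: interest $46.93; balance after payment $2,608.28.

$2,608.28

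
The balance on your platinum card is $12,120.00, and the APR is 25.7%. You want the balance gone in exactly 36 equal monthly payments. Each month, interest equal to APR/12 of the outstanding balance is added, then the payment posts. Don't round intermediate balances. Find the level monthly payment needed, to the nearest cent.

Monthly rate r = 25.7%/12 = 2.14167% = 0.0214167.
Level-payment amortization: P = B₀·r / (1 − (1+r)^(−n)) = 12120.00·0.0214167 / (1 − 1.02142^(−36)).
Denominator 1 − (1+r)^(−36) = 0.533669138.
P = 259.57 / 0.533669138 ≈ 486.39.

$486.39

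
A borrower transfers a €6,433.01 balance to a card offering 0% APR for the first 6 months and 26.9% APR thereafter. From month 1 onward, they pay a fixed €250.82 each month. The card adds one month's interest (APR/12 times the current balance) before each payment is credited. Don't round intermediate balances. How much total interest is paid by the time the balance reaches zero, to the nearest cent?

Promo months 1–6 at r₀ = 0%/12 = 0; months 7+ at r₁ = 26.9%/12 = 0.0224167.
After month 6 (no interest yet): B = €6,433.01 − 6·€250.82 = €4,928.09.
Then at r₁ with €250.82/mo: n₂ = −ln(1 − r₁·B/P)/ln(1+r₁) ≈ 26.19 → 27 more payments.
Total paid = 32·€250.82 + €48.05 = €8,074.29; interest = €8,074.29 − €6,433.01 = €1,641.28.

€1,641.28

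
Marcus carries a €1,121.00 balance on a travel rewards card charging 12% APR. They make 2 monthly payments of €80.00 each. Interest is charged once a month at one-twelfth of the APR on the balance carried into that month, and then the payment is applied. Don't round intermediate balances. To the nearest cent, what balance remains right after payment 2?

€982.73

Monthly rate r = 12%/12 = 1% = 0.01.
Each month: B ← B·(1+r) − €80.00.
Month 1: interest €11.21; balance after payment €1,052.21.
Month 2: interest €10.52; balance after payment €982.73.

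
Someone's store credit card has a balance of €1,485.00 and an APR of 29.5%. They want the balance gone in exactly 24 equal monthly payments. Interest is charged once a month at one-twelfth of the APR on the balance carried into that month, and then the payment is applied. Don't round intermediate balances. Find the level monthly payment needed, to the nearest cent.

Monthly rate r = 29.5%/12 = 2.45833% = 0.0245833.
Level-payment amortization: P = B₀·r / (1 − (1+r)^(−n)) = 1485.00·0.0245833 / (1 − 1.02458^(−24)).
Denominator 1 − (1+r)^(−24) = 0.441703235.
P = 36.5063 / 0.441703235 ≈ 82.65.

€82.65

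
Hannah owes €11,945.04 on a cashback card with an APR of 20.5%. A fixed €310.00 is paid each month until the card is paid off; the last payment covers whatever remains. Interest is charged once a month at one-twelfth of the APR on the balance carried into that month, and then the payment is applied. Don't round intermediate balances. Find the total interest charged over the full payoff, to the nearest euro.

€7,705

Monthly rate r = 20.5%/12 = 1.70833% = 0.0170833.
Payoff takes n = ⌈−ln(1 − rB₀/P)/ln(1+r)⌉ = ⌈63.387⌉ = 64 payments; the last is €120.48.
Total paid = 63·€310.00 + €120.48 = €19,650.48.
Total interest = total paid − principal = €19,650.48 − €11,945.04 = €7,705.44.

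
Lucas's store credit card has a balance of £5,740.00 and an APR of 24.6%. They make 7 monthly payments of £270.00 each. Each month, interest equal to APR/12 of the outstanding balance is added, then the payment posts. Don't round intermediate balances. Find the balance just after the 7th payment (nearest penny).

£4,605.82

Monthly rate r = 24.6%/12 = 2.05% = 0.0205.
Each month: B ← B·(1+r) − £270.00.
Month 1: interest £117.67; balance after payment £5,587.67.
Month 2: interest £114.55; balance after payment £5,432.22.
Month 3: interest £111.36; balance after payment £5,273.58.
Month 4: interest £108.11; balance after payment £5,111.69.
Month 5: interest £104.79; balance after payment £4,946.48.
Month 6: interest £101.40; balance after payment £4,777.88.
Month 7: interest £97.95; balance after payment £4,605.82.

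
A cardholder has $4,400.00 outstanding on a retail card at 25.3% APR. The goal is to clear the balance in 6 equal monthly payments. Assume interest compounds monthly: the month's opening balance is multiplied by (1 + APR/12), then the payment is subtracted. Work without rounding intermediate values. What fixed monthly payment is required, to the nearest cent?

Monthly rate r = 25.3%/12 = 2.10833% = 0.0210833.
Level-payment amortization: P = B₀·r / (1 − (1+r)^(−n)) = 4400.00·0.0210833 / (1 − 1.02108^(−6)).
Denominator 1 − (1+r)^(−6) = 0.117666283.
P = 92.7667 / 0.117666283 ≈ 788.39.

$788.39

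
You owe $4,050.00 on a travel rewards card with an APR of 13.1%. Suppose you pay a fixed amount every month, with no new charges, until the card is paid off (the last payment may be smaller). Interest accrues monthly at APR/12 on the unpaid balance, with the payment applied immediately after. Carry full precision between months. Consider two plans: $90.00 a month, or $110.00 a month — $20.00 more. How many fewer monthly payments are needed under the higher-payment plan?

Monthly rate r = 13.1%/12 = 1.09167% = 0.0109167.
At $90.00/mo: n = ⌈−ln(1 − rB₀/P)/ln(1+r)⌉ = 63 payments (last $21.91); total interest = total paid − $4,050.00 = $1,551.91.
At $110.00/mo: 48 payments (last $38.10); total interest $1,158.10.
Payments saved = 63 − 48 = 15.

15 fewer payments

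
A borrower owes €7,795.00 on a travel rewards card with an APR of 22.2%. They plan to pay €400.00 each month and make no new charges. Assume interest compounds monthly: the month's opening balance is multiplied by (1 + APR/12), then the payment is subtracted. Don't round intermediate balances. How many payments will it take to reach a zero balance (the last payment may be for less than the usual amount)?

Monthly rate r = 22.2%/12 = 1.85% = 0.0185.
Recurrence: B ← B·(1+r) − €400.00.
Month 1: interest €144.21; balance after payment €7,539.21.
Month 2: interest €139.48; balance after payment €7,278.68.
Closed form: n = −ln(1 − rB₀/P)/ln(1+r) = −ln(0.63948)/ln(1.0185) ≈ 24.390, so the balance reaches zero during payment 25.

25 payments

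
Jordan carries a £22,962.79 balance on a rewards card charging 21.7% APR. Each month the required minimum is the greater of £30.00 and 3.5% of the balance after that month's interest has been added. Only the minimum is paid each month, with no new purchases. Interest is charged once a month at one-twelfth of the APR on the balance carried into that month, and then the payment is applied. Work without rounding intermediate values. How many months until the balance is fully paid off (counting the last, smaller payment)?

Monthly rate r = 21.7%/12 = 1.80833% = 0.0180833.
While 3.5% of the post-interest balance exceeds £30.00, each month B ← (B·(1+r))·(1 − 0.035), i.e. B shrinks by the factor (1+r)·0.965 = 0.98245.
This holds for months 1–187. Entering month 188 the balance is £837.75; 3.5% of the post-interest balance is now below £30.00, so the flat £30.00 minimum applies from here.
From month 188 a fixed £30.00 at rate r clears £837.75 in 40 more payments. Total: 187 + 40 = 227 months.

227 months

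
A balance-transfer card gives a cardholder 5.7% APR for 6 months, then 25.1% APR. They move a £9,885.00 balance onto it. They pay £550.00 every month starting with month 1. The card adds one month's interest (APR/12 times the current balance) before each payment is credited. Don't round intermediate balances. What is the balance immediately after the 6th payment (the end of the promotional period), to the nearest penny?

Promo months 1–6 at r₀ = 5.7%/12 = 0.00475; months 7+ at r₁ = 25.1%/12 = 0.0209167.
After month 6: iterate B ← B·(1+r₀) − £550.00 for 6 months → £6,830.65.

£6,830.65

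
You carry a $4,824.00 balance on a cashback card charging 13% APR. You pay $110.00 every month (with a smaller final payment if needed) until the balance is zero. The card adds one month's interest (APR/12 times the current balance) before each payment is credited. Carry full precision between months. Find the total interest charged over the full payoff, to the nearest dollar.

$1,756

Monthly rate r = 13%/12 = 1.08333% = 0.0108333.
Payoff takes n = ⌈−ln(1 − rB₀/P)/ln(1+r)⌉ = ⌈59.817⌉ = 60 payments; the last is $89.93.
Total paid = 59·$110.00 + $89.93 = $6,579.93.
Total interest = total paid − principal = $6,579.93 − $4,824.00 = $1,755.93.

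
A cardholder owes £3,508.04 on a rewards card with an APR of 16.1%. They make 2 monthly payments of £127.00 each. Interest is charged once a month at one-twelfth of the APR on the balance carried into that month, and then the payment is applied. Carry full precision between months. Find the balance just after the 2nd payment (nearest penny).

£3,347.10

Monthly rate r = 16.1%/12 = 1.34167% = 0.0134167.
Each month: B ← B·(1+r) − £127.00.
Month 1: interest £47.07; balance after payment £3,428.11.
Month 2: interest £45.99; balance after payment £3,347.10.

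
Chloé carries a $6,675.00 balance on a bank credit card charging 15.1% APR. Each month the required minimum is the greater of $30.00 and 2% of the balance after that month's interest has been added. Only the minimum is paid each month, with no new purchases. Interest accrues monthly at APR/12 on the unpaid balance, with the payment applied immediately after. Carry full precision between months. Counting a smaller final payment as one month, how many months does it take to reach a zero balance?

274 months

Monthly rate r = 15.1%/12 = 1.25833% = 0.0125833.
While 2% of the post-interest balance exceeds $30.00, each month B ← (B·(1+r))·(1 − 0.02), i.e. B shrinks by the factor (1+r)·0.98 = 0.99233.
This holds for months 1–196. Entering month 197 the balance is $1,476.37; 2% of the post-interest balance is now below $30.00, so the flat $30.00 minimum applies from here.
From month 197 a fixed $30.00 at rate r clears $1,476.37 in 78 more payments. Total: 196 + 78 = 274 months.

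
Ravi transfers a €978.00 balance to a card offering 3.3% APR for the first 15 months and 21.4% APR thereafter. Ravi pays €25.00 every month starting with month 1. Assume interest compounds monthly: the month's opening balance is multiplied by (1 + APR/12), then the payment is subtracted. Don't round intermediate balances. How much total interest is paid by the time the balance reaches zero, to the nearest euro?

€254

Promo months 1–15 at r₀ = 3.3%/12 = 0.00275; months 16+ at r₁ = 21.4%/12 = 0.0178333.
After month 15: iterate B ← B·(1+r₀) − €25.00 for 15 months → €636.82.
Then at r₁ with €25.00/mo: n₂ = −ln(1 − r₁·B/P)/ln(1+r₁) ≈ 34.26 → 35 more payments.
Total paid = 49·€25.00 + €6.60 = €1,231.60; interest = €1,231.60 − €978.00 = €253.60.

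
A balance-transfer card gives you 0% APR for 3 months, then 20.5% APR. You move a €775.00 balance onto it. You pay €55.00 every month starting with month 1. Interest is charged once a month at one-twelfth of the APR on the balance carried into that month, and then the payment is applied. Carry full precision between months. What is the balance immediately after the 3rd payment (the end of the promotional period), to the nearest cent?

€610.00

Promo months 1–3 at r₀ = 0%/12 = 0; months 4+ at r₁ = 20.5%/12 = 0.0170833.
After month 3 (no interest yet): B = €775.00 − 3·€55.00 = €610.00.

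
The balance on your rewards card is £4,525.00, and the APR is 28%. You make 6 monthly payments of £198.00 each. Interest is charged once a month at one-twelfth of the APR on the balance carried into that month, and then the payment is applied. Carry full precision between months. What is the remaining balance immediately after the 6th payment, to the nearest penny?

£3,937.13

Monthly rate r = 28%/12 = 2.33333% = 0.0233333.
Each month: B ← B·(1+r) − £198.00.
Month 1: interest £105.58; balance after payment £4,432.58.
Month 2: interest £103.43; balance after payment £4,338.01.
Month 3: interest £101.22; balance after payment £4,241.23.
Month 4: interest £98.96; balance after payment £4,142.19.
Month 5: interest £96.65; balance after payment £4,040.84.
Month 6: interest £94.29; balance after payment £3,937.13.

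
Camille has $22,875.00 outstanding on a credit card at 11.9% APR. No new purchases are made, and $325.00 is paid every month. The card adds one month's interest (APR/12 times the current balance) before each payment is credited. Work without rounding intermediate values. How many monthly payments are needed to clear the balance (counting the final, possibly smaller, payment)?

Monthly rate r = 11.9%/12 = 0.991667% = 0.00991667.
Recurrence: B ← B·(1+r) − $325.00.
Month 1: interest $226.84; balance after payment $22,776.84.
Month 2: interest $225.87; balance after payment $22,677.71.
Closed form: n = −ln(1 − rB₀/P)/ln(1+r) = −ln(0.30202)/ln(1.00992) ≈ 121.330, so the balance reaches zero during payment 122.

122 months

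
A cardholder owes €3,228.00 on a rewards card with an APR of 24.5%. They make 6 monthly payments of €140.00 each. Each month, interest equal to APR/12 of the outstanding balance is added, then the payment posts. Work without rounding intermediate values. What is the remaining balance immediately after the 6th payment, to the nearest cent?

Monthly rate r = 24.5%/12 = 2.04167% = 0.0204167.
Each month: B ← B·(1+r) − €140.00.
Month 1: interest €65.91; balance after payment €3,153.91.
Month 2: interest €64.39; balance after payment €3,078.30.
Month 3: interest €62.85; balance after payment €3,001.15.
Month 4: interest €61.27; balance after payment €2,922.42.
Month 5: interest €59.67; balance after payment €2,842.09.
Month 6: interest €58.03; balance after payment €2,760.11.

€2,760.11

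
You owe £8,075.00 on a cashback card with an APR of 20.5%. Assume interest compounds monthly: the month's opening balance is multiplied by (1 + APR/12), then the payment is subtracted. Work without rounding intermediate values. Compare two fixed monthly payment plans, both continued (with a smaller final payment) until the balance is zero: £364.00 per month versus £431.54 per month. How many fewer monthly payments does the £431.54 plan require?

Monthly rate r = 20.5%/12 = 1.70833% = 0.0170833.
At £364.00/mo: n = ⌈−ln(1 − rB₀/P)/ln(1+r)⌉ = 29 payments (last £45.35); total interest = total paid − £8,075.00 = £2,162.35.
At £431.54/mo: 23 payments (last £319.40); total interest £1,738.28.
Payments saved = 29 − 23 = 6.

6 fewer payments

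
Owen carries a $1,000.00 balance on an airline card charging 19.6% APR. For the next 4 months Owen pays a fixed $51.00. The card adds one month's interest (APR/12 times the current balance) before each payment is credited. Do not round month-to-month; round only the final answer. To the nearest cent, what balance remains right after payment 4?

Monthly rate r = 19.6%/12 = 1.63333% = 0.0163333.
Each month: B ← B·(1+r) − $51.00.
Month 1: interest $16.33; balance after payment $965.33.
Month 2: interest $15.77; balance after payment $930.10.
Month 3: interest $15.19; balance after payment $894.29.
Month 4: interest $14.61; balance after payment $857.90.

$857.90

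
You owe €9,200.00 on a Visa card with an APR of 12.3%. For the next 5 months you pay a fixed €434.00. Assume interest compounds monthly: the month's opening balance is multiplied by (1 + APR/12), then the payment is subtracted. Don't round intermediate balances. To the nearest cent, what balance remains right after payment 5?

Monthly rate r = 12.3%/12 = 1.025% = 0.01025.
Each month: B ← B·(1+r) − €434.00.
Month 1: interest €94.30; balance after payment €8,860.30.
Month 2: interest €90.82; balance after payment €8,517.12.
Month 3: interest €87.30; balance after payment €8,170.42.
Month 4: interest €83.75; balance after payment €7,820.17.
Month 5: interest €80.16; balance after payment €7,466.32.

€7,466.32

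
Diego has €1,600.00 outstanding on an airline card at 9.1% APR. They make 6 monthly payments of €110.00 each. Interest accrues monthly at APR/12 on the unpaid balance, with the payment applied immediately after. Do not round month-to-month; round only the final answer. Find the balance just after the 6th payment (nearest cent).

€1,001.55

Monthly rate r = 9.1%/12 = 0.758333% = 0.00758333.
Each month: B ← B·(1+r) − €110.00.
Month 1: interest €12.13; balance after payment €1,502.13.
Month 2: interest €11.39; balance after payment €1,403.52.
Month 3: interest €10.64; balance after payment €1,304.17.
Month 4: interest €9.89; balance after payment €1,204.06.
Month 5: interest €9.13; balance after payment €1,103.19.
Month 6: interest €8.37; balance after payment €1,001.55.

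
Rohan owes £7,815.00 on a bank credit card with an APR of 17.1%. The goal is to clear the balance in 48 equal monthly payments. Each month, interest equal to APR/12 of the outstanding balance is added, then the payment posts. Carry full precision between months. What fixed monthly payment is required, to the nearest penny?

£225.91

Monthly rate r = 17.1%/12 = 1.425% = 0.01425.
Level-payment amortization: P = B₀·r / (1 − (1+r)^(−n)) = 7815.00·0.01425 / (1 − 1.01425^(−48)).
Denominator 1 − (1+r)^(−48) = 0.492963512.
P = 111.364 / 0.492963512 ≈ 225.91.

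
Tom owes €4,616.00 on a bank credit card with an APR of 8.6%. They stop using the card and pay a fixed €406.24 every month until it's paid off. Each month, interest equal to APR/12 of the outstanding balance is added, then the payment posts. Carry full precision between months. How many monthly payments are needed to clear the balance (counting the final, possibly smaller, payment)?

Monthly rate r = 8.6%/12 = 0.716667% = 0.00716667.
Recurrence: B ← B·(1+r) − €406.24.
Month 1: interest €33.08; balance after payment €4,242.84.
Month 2: interest €30.41; balance after payment €3,867.01.
Closed form: n = −ln(1 − rB₀/P)/ln(1+r) = −ln(0.91857)/ln(1.00717) ≈ 11.895, so the balance reaches zero during payment 12.

12 months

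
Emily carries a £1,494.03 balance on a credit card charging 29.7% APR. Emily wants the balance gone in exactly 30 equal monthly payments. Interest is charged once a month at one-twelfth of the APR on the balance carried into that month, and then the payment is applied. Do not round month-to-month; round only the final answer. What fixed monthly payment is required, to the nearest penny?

£71.14

Monthly rate r = 29.7%/12 = 2.475% = 0.02475.
Level-payment amortization: P = B₀·r / (1 − (1+r)^(−n)) = 1494.03·0.02475 / (1 − 1.02475^(−30)).
Denominator 1 − (1+r)^(−30) = 0.519755732.
P = 36.9772 / 0.519755732 ≈ 71.14.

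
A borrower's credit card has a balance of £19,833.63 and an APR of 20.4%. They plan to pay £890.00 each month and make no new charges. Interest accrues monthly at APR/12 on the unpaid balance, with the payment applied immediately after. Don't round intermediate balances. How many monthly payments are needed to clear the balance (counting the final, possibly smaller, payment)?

29 months

Monthly rate r = 20.4%/12 = 1.7% = 0.017.
Recurrence: B ← B·(1+r) − £890.00.
Month 1: interest £337.17; balance after payment £19,280.80.
Month 2: interest £327.77; balance after payment £18,718.58.
Closed form: n = −ln(1 − rB₀/P)/ln(1+r) = −ln(0.62116)/ln(1.017) ≈ 28.248, so the balance reaches zero during payment 29.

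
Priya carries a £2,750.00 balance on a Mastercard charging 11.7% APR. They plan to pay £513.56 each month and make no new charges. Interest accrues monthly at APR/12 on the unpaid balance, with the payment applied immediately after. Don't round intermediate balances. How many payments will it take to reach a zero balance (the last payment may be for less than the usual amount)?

Monthly rate r = 11.7%/12 = 0.975% = 0.00975.
Recurrence: B ← B·(1+r) − £513.56.
Month 1: interest £26.81; balance after payment £2,263.25.
Month 2: interest £22.07; balance after payment £1,771.76.
Month 3: interest £17.27; balance after payment £1,275.47.
Month 4: interest £12.44; balance after payment £774.35.
Month 5: interest £7.55; balance after payment £268.34.
Month 6: interest £2.62; balance after payment £0.00.

6 payments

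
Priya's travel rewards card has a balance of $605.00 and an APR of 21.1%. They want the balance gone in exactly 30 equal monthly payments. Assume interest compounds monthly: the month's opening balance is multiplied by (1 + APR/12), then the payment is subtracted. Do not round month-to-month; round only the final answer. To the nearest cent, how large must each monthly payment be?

$26.12

Monthly rate r = 21.1%/12 = 1.75833% = 0.0175833.
Level-payment amortization: P = B₀·r / (1 − (1+r)^(−n)) = 605.00·0.0175833 / (1 − 1.01758^(−30)).
Denominator 1 − (1+r)^(−30) = 0.40721058.
P = 10.6379 / 0.40721058 ≈ 26.12.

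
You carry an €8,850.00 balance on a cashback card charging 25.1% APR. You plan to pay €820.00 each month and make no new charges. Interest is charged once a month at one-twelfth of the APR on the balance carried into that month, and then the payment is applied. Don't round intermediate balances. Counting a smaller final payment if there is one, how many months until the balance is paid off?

Monthly rate r = 25.1%/12 = 2.09167% = 0.0209167.
Recurrence: B ← B·(1+r) − €820.00.
Month 1: interest €185.11; balance after payment €8,215.11.
Month 2: interest €171.83; balance after payment €7,566.95.
Closed form: n = −ln(1 − rB₀/P)/ln(1+r) = −ln(0.77425)/ln(1.02092) ≈ 12.360, so the balance reaches zero during payment 13.

13 payments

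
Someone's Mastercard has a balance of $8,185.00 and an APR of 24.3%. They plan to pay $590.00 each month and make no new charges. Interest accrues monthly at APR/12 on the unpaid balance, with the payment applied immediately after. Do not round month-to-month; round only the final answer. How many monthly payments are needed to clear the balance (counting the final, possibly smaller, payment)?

Monthly rate r = 24.3%/12 = 2.025% = 0.02025.
Recurrence: B ← B·(1+r) − $590.00.
Month 1: interest $165.75; balance after payment $7,760.75.
Month 2: interest $157.16; balance after payment $7,327.90.
Closed form: n = −ln(1 − rB₀/P)/ln(1+r) = −ln(0.71907)/ln(1.02025) ≈ 16.450, so the balance reaches zero during payment 17.

17 payments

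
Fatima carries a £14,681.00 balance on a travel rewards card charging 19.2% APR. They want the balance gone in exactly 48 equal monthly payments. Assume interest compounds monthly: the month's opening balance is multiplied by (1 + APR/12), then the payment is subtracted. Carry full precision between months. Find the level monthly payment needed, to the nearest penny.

Monthly rate r = 19.2%/12 = 1.6% = 0.016.
Level-payment amortization: P = B₀·r / (1 − (1+r)^(−n)) = 14681.00·0.016 / (1 − 1.016^(−48)).
Denominator 1 − (1+r)^(−48) = 0.533230986.
P = 234.896 / 0.533230986 ≈ 440.51.

£440.51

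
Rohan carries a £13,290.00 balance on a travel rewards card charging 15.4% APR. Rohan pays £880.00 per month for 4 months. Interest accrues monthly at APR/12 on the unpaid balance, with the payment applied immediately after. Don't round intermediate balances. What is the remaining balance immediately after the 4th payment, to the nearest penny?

Monthly rate r = 15.4%/12 = 1.28333% = 0.0128333.
Each month: B ← B·(1+r) − £880.00.
Month 1: interest £170.56; balance after payment £12,580.56.
Month 2: interest £161.45; balance after payment £11,862.01.
Month 3: interest £152.23; balance after payment £11,134.23.
Month 4: interest £142.89; balance after payment £10,397.12.

£10,397.12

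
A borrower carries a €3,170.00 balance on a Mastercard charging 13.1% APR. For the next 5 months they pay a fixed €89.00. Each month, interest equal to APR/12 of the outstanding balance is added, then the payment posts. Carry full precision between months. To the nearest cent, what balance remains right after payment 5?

€2,892.03

Monthly rate r = 13.1%/12 = 1.09167% = 0.0109167.
Each month: B ← B·(1+r) − €89.00.
Month 1: interest €34.61; balance after payment €3,115.61.
Month 2: interest €34.01; balance after payment €3,060.62.
Month 3: interest €33.41; balance after payment €3,005.03.
Month 4: interest €32.80; balance after payment €2,948.83.
Month 5: interest €32.19; balance after payment €2,892.03.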